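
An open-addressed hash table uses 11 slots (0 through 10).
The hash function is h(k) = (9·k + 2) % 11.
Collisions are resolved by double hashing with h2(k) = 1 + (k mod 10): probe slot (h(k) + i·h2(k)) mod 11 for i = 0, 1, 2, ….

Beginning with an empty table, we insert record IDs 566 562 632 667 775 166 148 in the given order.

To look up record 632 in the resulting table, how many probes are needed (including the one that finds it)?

2

Insert 566: h=3, slot 3 empty -> index 3.
Insert 562: h=0, slot 0 empty -> index 0.
Insert 632: h=3, h2=3, slot 3 occupied -> index 6.
Insert 667: h=10, slot 10 empty -> index 10.
Insert 775: h=3, h2=6, slot 3 occupied -> index 9.
Insert 166: h=0, h2=7, slot 0 occupied -> index 7.
Insert 148: h=3, h2=9, slot 3 occupied -> index 1.
Table: [562, 148, —, 566, —, —, 632, 166, —, 775, 667]
Lookup 632: h=3, h2=3, probe 3,6 → found at 6.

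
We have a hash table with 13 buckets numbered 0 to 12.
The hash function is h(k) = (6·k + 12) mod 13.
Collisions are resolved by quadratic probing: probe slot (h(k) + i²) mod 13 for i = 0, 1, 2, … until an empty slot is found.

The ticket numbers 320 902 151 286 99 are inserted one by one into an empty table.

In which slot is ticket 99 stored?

320: h=8 → slot 8
902: h=3 → slot 3
151: h=8, probe 8,9 → slot 9
286: h=12 → slot 12
99: h=8, probe 8,9,12,4 → slot 4
Table: [∅, ∅, ∅, 902, 99, ∅, ∅, ∅, 320, 151, ∅, ∅, 286]

4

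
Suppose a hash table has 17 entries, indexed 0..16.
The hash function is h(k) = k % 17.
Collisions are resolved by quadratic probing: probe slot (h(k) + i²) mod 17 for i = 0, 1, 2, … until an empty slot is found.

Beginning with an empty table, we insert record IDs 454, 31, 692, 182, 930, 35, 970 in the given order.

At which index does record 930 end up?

454 hashes to 12; slot 12 is free -> place at 12.
31 hashes to 14; slot 14 is free -> place at 14.
692 hashes to 12; 12 taken -> place at 13.
182 hashes to 12; 12,13 taken -> place at 16.
930 hashes to 12; 12,13,16 taken -> place at 4.
35 hashes to 1; slot 1 is free -> place at 1.
970 hashes to 1; 1 taken -> place at 2.
Table: [—, 35, 970, —, 930, —, —, —, —, —, —, —, 454, 692, 31, —, 182]

4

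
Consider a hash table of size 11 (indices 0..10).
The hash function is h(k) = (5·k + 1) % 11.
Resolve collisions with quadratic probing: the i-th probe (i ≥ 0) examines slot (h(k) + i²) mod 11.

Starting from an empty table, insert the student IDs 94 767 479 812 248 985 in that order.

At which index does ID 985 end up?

94: h=9 → slot 9
767: h=8 → slot 8
479: h=9, probe 9,10 → slot 10
812: h=2 → slot 2
248: h=9, probe 9,10,2,7 → slot 7
985: h=9, probe 9,10,2,7,3 → slot 3
Table: [—, —, 812, 985, —, —, —, 248, 767, 94, 479]

3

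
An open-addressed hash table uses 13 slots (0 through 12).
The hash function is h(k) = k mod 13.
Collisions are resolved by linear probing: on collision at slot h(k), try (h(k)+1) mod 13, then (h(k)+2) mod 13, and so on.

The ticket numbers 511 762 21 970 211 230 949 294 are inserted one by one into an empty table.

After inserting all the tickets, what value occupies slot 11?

511 hashes to 4; slot 4 is free → place at 4.
762 hashes to 8; slot 8 is free → place at 8.
21 hashes to 8; 8 taken → place at 9.
970 hashes to 8; 8,9 taken → place at 10.
211 hashes to 3; slot 3 is free → place at 3.
230 hashes to 9; 9,10 taken → place at 11.
949 hashes to 0; slot 0 is free → place at 0.
294 hashes to 8; 8,9,10,11 taken → place at 12.
Table: [949, —, —, 211, 511, —, —, —, 762, 21, 970, 230, 294]

230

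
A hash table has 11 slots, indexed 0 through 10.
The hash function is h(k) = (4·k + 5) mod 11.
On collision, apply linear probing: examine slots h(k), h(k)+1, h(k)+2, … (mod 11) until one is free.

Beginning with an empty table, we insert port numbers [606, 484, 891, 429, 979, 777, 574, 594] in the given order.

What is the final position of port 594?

10

Insert 606: h=9, slot 9 empty → index 9.
Insert 484: h=5, slot 5 empty → index 5.
Insert 891: h=5, slot 5 occupied → index 6.
Insert 429: h=5, slots 5,6 occupied → index 7.
Insert 979: h=5, slots 5,6,7 occupied → index 8.
Insert 777: h=0, slot 0 empty → index 0.
Insert 574: h=2, slot 2 empty → index 2.
Insert 594: h=5, slots 5,6,7,8,9 occupied → index 10.
Table: [777, ., 574, ., ., 484, 891, 429, 979, 606, 594]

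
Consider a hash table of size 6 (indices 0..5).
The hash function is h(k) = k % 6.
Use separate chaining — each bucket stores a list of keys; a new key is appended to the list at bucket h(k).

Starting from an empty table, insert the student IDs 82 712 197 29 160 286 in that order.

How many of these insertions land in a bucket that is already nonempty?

82 → bucket 4
712 → bucket 4 (collision)
197 → bucket 5
29 → bucket 5 (collision)
160 → bucket 4 (collision)
286 → bucket 4 (collision)
Final buckets:
0: ∅
1: ∅
2: ∅
3: ∅
4: 82 -> 712 -> 160 -> 286
5: 197 -> 29

4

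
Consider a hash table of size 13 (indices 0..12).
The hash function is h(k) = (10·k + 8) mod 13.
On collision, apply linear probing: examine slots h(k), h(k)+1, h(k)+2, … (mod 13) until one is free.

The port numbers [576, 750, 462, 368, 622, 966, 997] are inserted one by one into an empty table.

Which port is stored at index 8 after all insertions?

576: h=9 -> slot 9
750: h=7 -> slot 7
462: h=0 -> slot 0
368: h=9, probe 9,10 -> slot 10
622: h=1 -> slot 1
966: h=9, probe 9,10,11 -> slot 11
997: h=7, probe 7,8 -> slot 8
Table: [462, 622, ∅, ∅, ∅, ∅, ∅, 750, 997, 576, 368, 966, ∅]

997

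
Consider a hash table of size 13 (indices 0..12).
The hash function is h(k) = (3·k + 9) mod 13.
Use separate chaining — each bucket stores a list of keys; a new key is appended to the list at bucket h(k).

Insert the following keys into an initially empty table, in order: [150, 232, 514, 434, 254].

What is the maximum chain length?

3

Insert 150: h=4, bucket 4 empty -> new chain.
Insert 232: h=3, bucket 3 empty -> new chain.
Insert 514: h=4, bucket 4 nonempty -> append to chain.
Insert 434: h=11, bucket 11 empty -> new chain.
Insert 254: h=4, bucket 4 nonempty -> append to chain.
Final buckets:
0: ∅
1: ∅
2: ∅
3: 232
4: 150 -> 514 -> 254
5: ∅
6: ∅
7: ∅
8: ∅
9: ∅
10: ∅
11: 434
12: ∅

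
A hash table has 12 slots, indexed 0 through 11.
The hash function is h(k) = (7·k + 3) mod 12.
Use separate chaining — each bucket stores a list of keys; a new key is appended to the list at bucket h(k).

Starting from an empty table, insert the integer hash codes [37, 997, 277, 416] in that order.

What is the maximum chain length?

3

37 -> bucket 10
997 -> bucket 10 (collision)
277 -> bucket 10 (collision)
416 -> bucket 11
Final buckets:
0: .
1: .
2: .
3: .
4: .
5: .
6: .
7: .
8: .
9: .
10: 37 -> 997 -> 277
11: 416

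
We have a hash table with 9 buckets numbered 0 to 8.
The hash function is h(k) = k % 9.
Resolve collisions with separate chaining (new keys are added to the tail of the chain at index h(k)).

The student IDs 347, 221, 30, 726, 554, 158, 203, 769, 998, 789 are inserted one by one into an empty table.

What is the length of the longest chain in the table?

Insert 347: h=5, bucket 5 empty → new chain.
Insert 221: h=5, bucket 5 nonempty → append to chain.
Insert 30: h=3, bucket 3 empty → new chain.
Insert 726: h=6, bucket 6 empty → new chain.
Insert 554: h=5, bucket 5 nonempty → append to chain.
Insert 158: h=5, bucket 5 nonempty → append to chain.
Insert 203: h=5, bucket 5 nonempty → append to chain.
Insert 769: h=4, bucket 4 empty → new chain.
Insert 998: h=8, bucket 8 empty → new chain.
Insert 789: h=6, bucket 6 nonempty → append to chain.
Final buckets:
0: _
1: _
2: _
3: 30
4: 769
5: 347 -> 221 -> 554 -> 158 -> 203
6: 726 -> 789
7: _
8: 998

5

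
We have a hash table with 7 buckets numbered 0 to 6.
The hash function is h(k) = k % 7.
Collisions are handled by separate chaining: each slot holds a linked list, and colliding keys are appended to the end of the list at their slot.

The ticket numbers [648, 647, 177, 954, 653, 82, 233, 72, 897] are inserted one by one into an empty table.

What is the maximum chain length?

5

648 → bucket 4
647 → bucket 3
177 → bucket 2
954 → bucket 2 (collision)
653 → bucket 2 (collision)
82 → bucket 5
233 → bucket 2 (collision)
72 → bucket 2 (collision)
897 → bucket 1
Final buckets:
0: ∅
1: 897
2: 177 -> 954 -> 653 -> 233 -> 72
3: 647
4: 648
5: 82
6: ∅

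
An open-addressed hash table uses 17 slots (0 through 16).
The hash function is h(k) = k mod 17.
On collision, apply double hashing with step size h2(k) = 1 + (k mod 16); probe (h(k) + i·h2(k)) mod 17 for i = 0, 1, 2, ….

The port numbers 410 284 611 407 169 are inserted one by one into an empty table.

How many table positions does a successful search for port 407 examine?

Insert 410: h=2, slot 2 empty => index 2.
Insert 284: h=12, slot 12 empty => index 12.
Insert 611: h=16, slot 16 empty => index 16.
Insert 407: h=16, h2=8, slot 16 occupied => index 7.
Insert 169: h=16, h2=10, slot 16 occupied => index 9.
Table: [-, -, 410, -, -, -, -, 407, -, 169, -, -, 284, -, -, -, 611]
Lookup 407: h=16, h2=8, probe 16,7 → found at 7.

2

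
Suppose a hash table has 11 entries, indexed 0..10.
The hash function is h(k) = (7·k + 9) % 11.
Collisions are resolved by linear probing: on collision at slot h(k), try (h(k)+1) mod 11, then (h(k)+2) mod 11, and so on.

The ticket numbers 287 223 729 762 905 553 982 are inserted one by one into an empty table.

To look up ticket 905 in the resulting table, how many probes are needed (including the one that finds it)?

287: h=5 => slot 5
223: h=8 => slot 8
729: h=8, probe 8,9 => slot 9
762: h=8, probe 8,9,10 => slot 10
905: h=8, probe 8,9,10,0 => slot 0
553: h=8, probe 8,9,10,0,1 => slot 1
982: h=8, probe 8,9,10,0,1,2 => slot 2
Table: [905, 553, 982, _, _, 287, _, _, 223, 729, 762]
Lookup 905: h=8, probe 8,9,10,0 → found at 0.

4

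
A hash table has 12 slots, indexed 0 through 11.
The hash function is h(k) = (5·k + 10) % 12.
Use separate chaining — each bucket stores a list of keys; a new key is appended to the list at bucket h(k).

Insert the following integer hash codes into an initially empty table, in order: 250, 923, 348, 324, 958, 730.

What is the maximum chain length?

250 → bucket 0
923 → bucket 5
348 → bucket 10
324 → bucket 10 (collision)
958 → bucket 0 (collision)
730 → bucket 0 (collision)
Final buckets:
0: 250 -> 958 -> 730
1: —
2: —
3: —
4: —
5: 923
6: —
7: —
8: —
9: —
10: 348 -> 324
11: —

3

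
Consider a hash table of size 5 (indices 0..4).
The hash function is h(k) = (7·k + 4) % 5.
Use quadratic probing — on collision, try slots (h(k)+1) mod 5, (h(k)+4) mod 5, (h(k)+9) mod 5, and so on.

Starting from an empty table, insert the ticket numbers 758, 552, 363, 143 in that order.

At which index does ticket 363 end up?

Insert 758: h=0, slot 0 empty → index 0.
Insert 552: h=3, slot 3 empty → index 3.
Insert 363: h=0, slot 0 occupied → index 1.
Insert 143: h=0, slots 0,1 occupied → index 4.
Table: [758, 363, -, 552, 143]

1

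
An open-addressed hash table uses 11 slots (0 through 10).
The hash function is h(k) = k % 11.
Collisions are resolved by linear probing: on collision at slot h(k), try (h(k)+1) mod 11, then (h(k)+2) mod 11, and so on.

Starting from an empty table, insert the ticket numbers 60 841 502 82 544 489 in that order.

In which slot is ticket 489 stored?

60: h=5 => slot 5
841: h=5, probe 5,6 => slot 6
502: h=7 => slot 7
82: h=5, probe 5,6,7,8 => slot 8
544: h=5, probe 5,6,7,8,9 => slot 9
489: h=5, probe 5,6,7,8,9,10 => slot 10
Table: [., ., ., ., ., 60, 841, 502, 82, 544, 489]

10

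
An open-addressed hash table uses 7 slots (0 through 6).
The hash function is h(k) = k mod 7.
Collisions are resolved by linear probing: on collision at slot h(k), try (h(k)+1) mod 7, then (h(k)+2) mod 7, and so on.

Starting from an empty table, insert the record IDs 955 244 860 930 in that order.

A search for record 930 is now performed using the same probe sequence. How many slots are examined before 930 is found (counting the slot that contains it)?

3

955: h=3 => slot 3
244: h=6 => slot 6
860: h=6, probe 6,0 => slot 0
930: h=6, probe 6,0,1 => slot 1
Table: [860, 930, ∅, 955, ∅, ∅, 244]
Lookup 930: h=6, probe 6,0,1 → found at 1.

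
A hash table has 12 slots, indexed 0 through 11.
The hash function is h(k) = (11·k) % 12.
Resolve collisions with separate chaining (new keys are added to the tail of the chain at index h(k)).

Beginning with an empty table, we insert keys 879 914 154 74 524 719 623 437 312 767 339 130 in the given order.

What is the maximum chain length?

Insert 879: h=9, bucket 9 empty → new chain.
Insert 914: h=10, bucket 10 empty → new chain.
Insert 154: h=2, bucket 2 empty → new chain.
Insert 74: h=10, bucket 10 nonempty → append to chain.
Insert 524: h=4, bucket 4 empty → new chain.
Insert 719: h=1, bucket 1 empty → new chain.
Insert 623: h=1, bucket 1 nonempty → append to chain.
Insert 437: h=7, bucket 7 empty → new chain.
Insert 312: h=0, bucket 0 empty → new chain.
Insert 767: h=1, bucket 1 nonempty → append to chain.
Insert 339: h=9, bucket 9 nonempty → append to chain.
Insert 130: h=2, bucket 2 nonempty → append to chain.
Final buckets:
0: 312
1: 719 -> 623 -> 767
2: 154 -> 130
3: ∅
4: 524
5: ∅
6: ∅
7: 437
8: ∅
9: 879 -> 339
10: 914 -> 74
11: ∅

3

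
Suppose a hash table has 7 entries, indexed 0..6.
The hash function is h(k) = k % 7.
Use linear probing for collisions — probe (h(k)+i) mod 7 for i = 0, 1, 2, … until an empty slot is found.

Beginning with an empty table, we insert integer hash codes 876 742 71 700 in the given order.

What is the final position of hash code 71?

876: h=1 → slot 1
742: h=0 → slot 0
71: h=1, probe 1,2 → slot 2
700: h=0, probe 0,1,2,3 → slot 3
Table: [742, 876, 71, 700, ∅, ∅, ∅]

2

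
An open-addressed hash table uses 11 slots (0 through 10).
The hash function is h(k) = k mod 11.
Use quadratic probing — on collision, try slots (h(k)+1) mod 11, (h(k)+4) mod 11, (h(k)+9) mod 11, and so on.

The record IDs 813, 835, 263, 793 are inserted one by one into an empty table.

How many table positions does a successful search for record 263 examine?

813 hashes to 10; slot 10 is free -> place at 10.
835 hashes to 10; 10 taken -> place at 0.
263 hashes to 10; 10,0 taken -> place at 3.
793 hashes to 1; slot 1 is free -> place at 1.
Table: [835, 793, -, 263, -, -, -, -, -, -, 813]
Lookup 263: h=10, probe 10,0,3 → found at 3.

3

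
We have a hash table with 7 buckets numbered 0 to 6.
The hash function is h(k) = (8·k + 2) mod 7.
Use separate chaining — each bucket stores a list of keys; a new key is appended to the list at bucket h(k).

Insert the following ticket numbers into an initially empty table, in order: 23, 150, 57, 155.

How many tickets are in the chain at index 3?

23 → bucket 4
150 → bucket 5
57 → bucket 3
155 → bucket 3 (collision)
Final buckets:
0: .
1: .
2: .
3: 57 -> 155
4: 23
5: 150
6: .

2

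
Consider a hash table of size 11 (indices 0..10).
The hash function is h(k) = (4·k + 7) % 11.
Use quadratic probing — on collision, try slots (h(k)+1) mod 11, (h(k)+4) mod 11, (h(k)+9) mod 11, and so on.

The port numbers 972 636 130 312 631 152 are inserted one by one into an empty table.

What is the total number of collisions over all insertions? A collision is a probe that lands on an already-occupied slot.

972 hashes to 1; slot 1 is free => place at 1.
636 hashes to 10; slot 10 is free => place at 10.
130 hashes to 10; 10 taken => place at 0.
312 hashes to 1; 1 taken => place at 2.
631 hashes to 1; 1,2 taken => place at 5.
152 hashes to 10; 10,0 taken => place at 3.
Table: [130, 972, 312, 152, _, 631, _, _, _, _, 636]

6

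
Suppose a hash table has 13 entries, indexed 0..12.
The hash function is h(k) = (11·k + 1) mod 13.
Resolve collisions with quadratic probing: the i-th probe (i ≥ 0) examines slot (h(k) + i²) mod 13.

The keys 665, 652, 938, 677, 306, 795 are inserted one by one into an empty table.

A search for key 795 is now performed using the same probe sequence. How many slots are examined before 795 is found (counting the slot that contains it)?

4

Insert 665: h=10, slot 10 empty -> index 10.
Insert 652: h=10, slot 10 occupied -> index 11.
Insert 938: h=10, slots 10,11 occupied -> index 1.
Insert 677: h=12, slot 12 empty -> index 12.
Insert 306: h=0, slot 0 empty -> index 0.
Insert 795: h=10, slots 10,11,1 occupied -> index 6.
Table: [306, 938, —, —, —, —, 795, —, —, —, 665, 652, 677]
Lookup 795: h=10, probe 10,11,1,6 → found at 6.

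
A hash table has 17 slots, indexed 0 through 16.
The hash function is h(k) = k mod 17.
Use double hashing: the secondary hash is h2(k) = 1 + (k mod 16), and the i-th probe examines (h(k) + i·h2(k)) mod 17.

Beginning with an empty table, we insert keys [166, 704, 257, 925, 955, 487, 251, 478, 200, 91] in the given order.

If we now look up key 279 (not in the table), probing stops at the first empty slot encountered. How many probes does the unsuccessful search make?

2

166: h=13 → slot 13
704: h=7 → slot 7
257: h=2 → slot 2
925: h=7, h2=14, probe 7,4 → slot 4
955: h=3 → slot 3
487: h=11 → slot 11
251: h=13, h2=12, probe 13,8 → slot 8
478: h=2, h2=15, probe 2,0 → slot 0
200: h=13, h2=9, probe 13,5 → slot 5
91: h=6 → slot 6
Table: [478, —, 257, 955, 925, 200, 91, 704, 251, —, —, 487, —, 166, —, —, —]
Lookup 279: h=7, h2=8, probe 7,15 → slot 15 empty, not found.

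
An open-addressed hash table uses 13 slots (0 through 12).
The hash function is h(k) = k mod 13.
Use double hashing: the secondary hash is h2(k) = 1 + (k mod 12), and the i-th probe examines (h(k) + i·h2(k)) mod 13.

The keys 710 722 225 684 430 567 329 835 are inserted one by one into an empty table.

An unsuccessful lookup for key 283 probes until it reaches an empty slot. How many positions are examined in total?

710: h=8 -> slot 8
722: h=7 -> slot 7
225: h=4 -> slot 4
684: h=8, h2=1, probe 8,9 -> slot 9
430: h=1 -> slot 1
567: h=8, h2=4, probe 8,12 -> slot 12
329: h=4, h2=6, probe 4,10 -> slot 10
835: h=3 -> slot 3
Table: [., 430, ., 835, 225, ., ., 722, 710, 684, 329, ., 567]
Lookup 283: h=10, h2=8, probe 10,5 → slot 5 empty, not found.

2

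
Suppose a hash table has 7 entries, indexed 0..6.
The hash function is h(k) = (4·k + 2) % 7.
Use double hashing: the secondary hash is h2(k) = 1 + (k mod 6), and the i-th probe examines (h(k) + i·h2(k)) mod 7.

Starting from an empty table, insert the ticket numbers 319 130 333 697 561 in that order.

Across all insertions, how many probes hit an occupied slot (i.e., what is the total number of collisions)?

4

319: h=4 -> slot 4
130: h=4, h2=5, probe 4,2 -> slot 2
333: h=4, h2=4, probe 4,1 -> slot 1
697: h=4, h2=2, probe 4,6 -> slot 6
561: h=6, h2=4, probe 6,3 -> slot 3
Table: [_, 333, 130, 561, 319, _, 697]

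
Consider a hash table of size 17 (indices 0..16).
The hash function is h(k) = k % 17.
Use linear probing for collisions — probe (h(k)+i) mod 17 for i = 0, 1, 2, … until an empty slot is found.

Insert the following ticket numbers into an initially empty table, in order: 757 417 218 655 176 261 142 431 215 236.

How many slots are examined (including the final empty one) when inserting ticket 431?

Insert 757: h=9, slot 9 empty → index 9.
Insert 417: h=9, slot 9 occupied → index 10.
Insert 218: h=14, slot 14 empty → index 14.
Insert 655: h=9, slots 9,10 occupied → index 11.
Insert 176: h=6, slot 6 empty → index 6.
Insert 261: h=6, slot 6 occupied → index 7.
Insert 142: h=6, slots 6,7 occupied → index 8.
Insert 431: h=6, slots 6,7,8,9,10,11 occupied → index 12.
Insert 215: h=11, slots 11,12 occupied → index 13.
Insert 236: h=15, slot 15 empty → index 15.
Table: [_, _, _, _, _, _, 176, 261, 142, 757, 417, 655, 431, 215, 218, 236, _]

7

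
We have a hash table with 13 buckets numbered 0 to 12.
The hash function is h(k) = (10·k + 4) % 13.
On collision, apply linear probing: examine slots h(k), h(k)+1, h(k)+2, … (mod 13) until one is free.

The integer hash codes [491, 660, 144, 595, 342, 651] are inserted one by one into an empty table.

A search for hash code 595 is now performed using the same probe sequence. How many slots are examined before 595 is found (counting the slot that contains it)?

491 hashes to 0; slot 0 is free -> place at 0.
660 hashes to 0; 0 taken -> place at 1.
144 hashes to 1; 1 taken -> place at 2.
595 hashes to 0; 0,1,2 taken -> place at 3.
342 hashes to 5; slot 5 is free -> place at 5.
651 hashes to 1; 1,2,3 taken -> place at 4.
Table: [491, 660, 144, 595, 651, 342, _, _, _, _, _, _, _]
Lookup 595: h=0, probe 0,1,2,3 → found at 3.

4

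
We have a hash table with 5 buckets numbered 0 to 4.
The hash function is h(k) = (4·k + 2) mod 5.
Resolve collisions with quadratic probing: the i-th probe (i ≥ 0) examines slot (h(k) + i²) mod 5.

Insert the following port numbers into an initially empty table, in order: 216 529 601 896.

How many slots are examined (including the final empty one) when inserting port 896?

216 hashes to 1; slot 1 is free -> place at 1.
529 hashes to 3; slot 3 is free -> place at 3.
601 hashes to 1; 1 taken -> place at 2.
896 hashes to 1; 1,2 taken -> place at 0.
Table: [896, 216, 601, 529, ∅]

3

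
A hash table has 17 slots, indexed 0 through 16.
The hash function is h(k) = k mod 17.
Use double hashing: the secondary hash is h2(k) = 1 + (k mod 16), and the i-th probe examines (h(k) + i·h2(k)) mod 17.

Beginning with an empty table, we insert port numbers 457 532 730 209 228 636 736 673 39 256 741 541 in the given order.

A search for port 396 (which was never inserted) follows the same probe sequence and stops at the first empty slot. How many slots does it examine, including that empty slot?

Insert 457: h=15, slot 15 empty → index 15.
Insert 532: h=5, slot 5 empty → index 5.
Insert 730: h=16, slot 16 empty → index 16.
Insert 209: h=5, h2=2, slot 5 occupied → index 7.
Insert 228: h=7, h2=5, slot 7 occupied → index 12.
Insert 636: h=7, h2=13, slot 7 occupied → index 3.
Insert 736: h=5, h2=1, slot 5 occupied → index 6.
Insert 673: h=10, slot 10 empty → index 10.
Insert 39: h=5, h2=8, slot 5 occupied → index 13.
Insert 256: h=1, slot 1 empty → index 1.
Insert 741: h=10, h2=6, slots 10,16,5 occupied → index 11.
Insert 541: h=14, slot 14 empty → index 14.
Table: [—, 256, —, 636, —, 532, 736, 209, —, —, 673, 741, 228, 39, 541, 457, 730]
Lookup 396: h=5, h2=13, probe 5,1,14,10,6,2 → slot 2 empty, not found.

6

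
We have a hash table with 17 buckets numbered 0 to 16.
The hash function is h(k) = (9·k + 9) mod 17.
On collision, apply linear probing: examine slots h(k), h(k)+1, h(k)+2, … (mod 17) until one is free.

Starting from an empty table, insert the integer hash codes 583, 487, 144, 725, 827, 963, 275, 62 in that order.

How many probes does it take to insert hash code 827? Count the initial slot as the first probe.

Insert 583: h=3, slot 3 empty → index 3.
Insert 487: h=6, slot 6 empty → index 6.
Insert 144: h=13, slot 13 empty → index 13.
Insert 725: h=6, slot 6 occupied → index 7.
Insert 827: h=6, slots 6,7 occupied → index 8.
Insert 963: h=6, slots 6,7,8 occupied → index 9.
Insert 275: h=2, slot 2 empty → index 2.
Insert 62: h=6, slots 6,7,8,9 occupied → index 10.
Table: [∅, ∅, 275, 583, ∅, ∅, 487, 725, 827, 963, 62, ∅, ∅, 144, ∅, ∅, ∅]

3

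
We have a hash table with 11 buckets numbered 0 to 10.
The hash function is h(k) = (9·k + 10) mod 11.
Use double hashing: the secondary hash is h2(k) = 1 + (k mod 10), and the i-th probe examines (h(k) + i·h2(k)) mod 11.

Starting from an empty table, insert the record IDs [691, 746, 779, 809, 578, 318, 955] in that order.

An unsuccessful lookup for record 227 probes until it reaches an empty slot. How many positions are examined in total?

5

691 hashes to 3; slot 3 is free -> place at 3.
746 hashes to 3, h2=7; 3 taken -> place at 10.
779 hashes to 3, h2=10; 3 taken -> place at 2.
809 hashes to 9; slot 9 is free -> place at 9.
578 hashes to 9, h2=9; 9 taken -> place at 7.
318 hashes to 1; slot 1 is free -> place at 1.
955 hashes to 3, h2=6; 3,9 taken -> place at 4.
Table: [., 318, 779, 691, 955, ., ., 578, ., 809, 746]
Lookup 227: h=7, h2=8, probe 7,4,1,9,6 → slot 6 empty, not found.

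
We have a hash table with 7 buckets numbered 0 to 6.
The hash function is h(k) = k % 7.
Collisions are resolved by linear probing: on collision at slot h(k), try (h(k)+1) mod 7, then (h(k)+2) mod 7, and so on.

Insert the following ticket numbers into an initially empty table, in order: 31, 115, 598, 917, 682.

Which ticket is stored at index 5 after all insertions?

598

Insert 31: h=3, slot 3 empty -> index 3.
Insert 115: h=3, slot 3 occupied -> index 4.
Insert 598: h=3, slots 3,4 occupied -> index 5.
Insert 917: h=0, slot 0 empty -> index 0.
Insert 682: h=3, slots 3,4,5 occupied -> index 6.
Table: [917, —, —, 31, 115, 598, 682]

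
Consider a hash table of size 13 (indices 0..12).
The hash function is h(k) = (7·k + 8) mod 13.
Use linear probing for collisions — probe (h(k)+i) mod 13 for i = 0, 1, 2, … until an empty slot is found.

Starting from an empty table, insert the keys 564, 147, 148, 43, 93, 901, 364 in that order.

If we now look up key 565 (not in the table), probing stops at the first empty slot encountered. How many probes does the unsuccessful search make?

564: h=4 → slot 4
147: h=10 → slot 10
148: h=4, probe 4,5 → slot 5
43: h=10, probe 10,11 → slot 11
93: h=9 → slot 9
901: h=10, probe 10,11,12 → slot 12
364: h=8 → slot 8
Table: [∅, ∅, ∅, ∅, 564, 148, ∅, ∅, 364, 93, 147, 43, 901]
Lookup 565: h=11, probe 11,12,0 → slot 0 empty, not found.

3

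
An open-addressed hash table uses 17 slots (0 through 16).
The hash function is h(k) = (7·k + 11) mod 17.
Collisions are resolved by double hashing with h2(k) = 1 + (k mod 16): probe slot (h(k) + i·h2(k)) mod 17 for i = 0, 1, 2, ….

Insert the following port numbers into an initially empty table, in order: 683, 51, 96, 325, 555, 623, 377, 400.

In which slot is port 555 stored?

683 hashes to 15; slot 15 is free => place at 15.
51 hashes to 11; slot 11 is free => place at 11.
96 hashes to 3; slot 3 is free => place at 3.
325 hashes to 8; slot 8 is free => place at 8.
555 hashes to 3, h2=12; 3,15 taken => place at 10.
623 hashes to 3, h2=16; 3 taken => place at 2.
377 hashes to 15, h2=10; 15,8 taken => place at 1.
400 hashes to 6; slot 6 is free => place at 6.
Table: [_, 377, 623, 96, _, _, 400, _, 325, _, 555, 51, _, _, _, 683, _]

10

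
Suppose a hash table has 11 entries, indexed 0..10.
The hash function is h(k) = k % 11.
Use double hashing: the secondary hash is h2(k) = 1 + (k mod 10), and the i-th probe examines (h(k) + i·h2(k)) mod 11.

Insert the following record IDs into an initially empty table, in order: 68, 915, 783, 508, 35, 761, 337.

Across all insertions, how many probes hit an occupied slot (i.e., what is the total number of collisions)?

68 hashes to 2; slot 2 is free => place at 2.
915 hashes to 2, h2=6; 2 taken => place at 8.
783 hashes to 2, h2=4; 2 taken => place at 6.
508 hashes to 2, h2=9; 2 taken => place at 0.
35 hashes to 2, h2=6; 2,8 taken => place at 3.
761 hashes to 2, h2=2; 2 taken => place at 4.
337 hashes to 7; slot 7 is free => place at 7.
Table: [508, ∅, 68, 35, 761, ∅, 783, 337, 915, ∅, ∅]

6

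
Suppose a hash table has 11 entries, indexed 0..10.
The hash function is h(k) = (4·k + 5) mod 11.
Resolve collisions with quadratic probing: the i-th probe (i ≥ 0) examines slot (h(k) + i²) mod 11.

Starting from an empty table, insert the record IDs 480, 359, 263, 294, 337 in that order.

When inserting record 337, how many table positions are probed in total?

Insert 480: h=0, slot 0 empty => index 0.
Insert 359: h=0, slot 0 occupied => index 1.
Insert 263: h=1, slot 1 occupied => index 2.
Insert 294: h=4, slot 4 empty => index 4.
Insert 337: h=0, slots 0,1,4 occupied => index 9.
Table: [480, 359, 263, —, 294, —, —, —, —, 337, —]

4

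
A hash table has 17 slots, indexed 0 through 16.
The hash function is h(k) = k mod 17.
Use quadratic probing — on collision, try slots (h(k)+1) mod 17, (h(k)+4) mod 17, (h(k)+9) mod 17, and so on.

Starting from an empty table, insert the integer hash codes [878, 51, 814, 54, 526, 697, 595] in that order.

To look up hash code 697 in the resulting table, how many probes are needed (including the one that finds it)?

878: h=11 -> slot 11
51: h=0 -> slot 0
814: h=15 -> slot 15
54: h=3 -> slot 3
526: h=16 -> slot 16
697: h=0, probe 0,1 -> slot 1
595: h=0, probe 0,1,4 -> slot 4
Table: [51, 697, ., 54, 595, ., ., ., ., ., ., 878, ., ., ., 814, 526]
Lookup 697: h=0, probe 0,1 → found at 1.

2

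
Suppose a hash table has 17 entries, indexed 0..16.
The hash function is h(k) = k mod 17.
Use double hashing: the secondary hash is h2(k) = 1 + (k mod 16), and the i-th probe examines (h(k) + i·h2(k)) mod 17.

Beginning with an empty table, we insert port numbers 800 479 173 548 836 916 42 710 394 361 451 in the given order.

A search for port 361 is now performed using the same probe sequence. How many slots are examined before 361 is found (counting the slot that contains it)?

800: h=1 -> slot 1
479: h=3 -> slot 3
173: h=3, h2=14, probe 3,0 -> slot 0
548: h=4 -> slot 4
836: h=3, h2=5, probe 3,8 -> slot 8
916: h=15 -> slot 15
42: h=8, h2=11, probe 8,2 -> slot 2
710: h=13 -> slot 13
394: h=3, h2=11, probe 3,14 -> slot 14
361: h=4, h2=10, probe 4,14,7 -> slot 7
451: h=9 -> slot 9
Table: [173, 800, 42, 479, 548, -, -, 361, 836, 451, -, -, -, 710, 394, 916, -]
Lookup 361: h=4, h2=10, probe 4,14,7 → found at 7.

3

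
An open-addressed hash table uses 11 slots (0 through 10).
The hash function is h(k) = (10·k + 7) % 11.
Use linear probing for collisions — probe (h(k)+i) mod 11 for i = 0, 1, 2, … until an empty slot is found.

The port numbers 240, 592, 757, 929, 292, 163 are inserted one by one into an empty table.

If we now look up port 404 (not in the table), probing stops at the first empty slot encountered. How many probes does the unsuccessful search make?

240 hashes to 9; slot 9 is free → place at 9.
592 hashes to 9; 9 taken → place at 10.
757 hashes to 9; 9,10 taken → place at 0.
929 hashes to 2; slot 2 is free → place at 2.
292 hashes to 1; slot 1 is free → place at 1.
163 hashes to 9; 9,10,0,1,2 taken → place at 3.
Table: [757, 292, 929, 163, _, _, _, _, _, 240, 592]
Lookup 404: h=10, probe 10,0,1,2,3,4 → slot 4 empty, not found.

6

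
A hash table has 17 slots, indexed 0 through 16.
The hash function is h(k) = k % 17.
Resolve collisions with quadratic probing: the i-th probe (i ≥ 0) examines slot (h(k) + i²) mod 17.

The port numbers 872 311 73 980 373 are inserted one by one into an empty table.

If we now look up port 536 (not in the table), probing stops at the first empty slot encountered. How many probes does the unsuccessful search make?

2

Insert 872: h=5, slot 5 empty -> index 5.
Insert 311: h=5, slot 5 occupied -> index 6.
Insert 73: h=5, slots 5,6 occupied -> index 9.
Insert 980: h=11, slot 11 empty -> index 11.
Insert 373: h=16, slot 16 empty -> index 16.
Table: [∅, ∅, ∅, ∅, ∅, 872, 311, ∅, ∅, 73, ∅, 980, ∅, ∅, ∅, ∅, 373]
Lookup 536: h=9, probe 9,10 → slot 10 empty, not found.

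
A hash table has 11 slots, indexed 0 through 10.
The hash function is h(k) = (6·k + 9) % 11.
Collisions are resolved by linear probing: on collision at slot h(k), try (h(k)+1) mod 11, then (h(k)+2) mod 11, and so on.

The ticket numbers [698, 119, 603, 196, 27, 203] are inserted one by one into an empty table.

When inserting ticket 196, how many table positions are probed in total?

698 hashes to 6; slot 6 is free => place at 6.
119 hashes to 8; slot 8 is free => place at 8.
603 hashes to 8; 8 taken => place at 9.
196 hashes to 8; 8,9 taken => place at 10.
27 hashes to 6; 6 taken => place at 7.
203 hashes to 6; 6,7,8,9,10 taken => place at 0.
Table: [203, —, —, —, —, —, 698, 27, 119, 603, 196]

3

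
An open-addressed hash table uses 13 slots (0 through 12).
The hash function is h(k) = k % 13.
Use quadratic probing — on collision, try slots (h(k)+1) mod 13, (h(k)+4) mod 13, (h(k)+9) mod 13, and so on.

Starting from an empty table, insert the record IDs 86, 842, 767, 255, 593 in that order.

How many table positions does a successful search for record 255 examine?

2

Insert 86: h=8, slot 8 empty => index 8.
Insert 842: h=10, slot 10 empty => index 10.
Insert 767: h=0, slot 0 empty => index 0.
Insert 255: h=8, slot 8 occupied => index 9.
Insert 593: h=8, slots 8,9 occupied => index 12.
Table: [767, -, -, -, -, -, -, -, 86, 255, 842, -, 593]
Lookup 255: h=8, probe 8,9 → found at 9.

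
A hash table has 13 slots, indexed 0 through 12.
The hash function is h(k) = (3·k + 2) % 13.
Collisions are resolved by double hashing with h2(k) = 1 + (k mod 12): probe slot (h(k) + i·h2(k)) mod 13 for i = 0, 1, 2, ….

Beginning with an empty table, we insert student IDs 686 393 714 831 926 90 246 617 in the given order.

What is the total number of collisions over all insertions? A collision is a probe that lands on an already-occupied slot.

11

Insert 686: h=6, slot 6 empty => index 6.
Insert 393: h=11, slot 11 empty => index 11.
Insert 714: h=12, slot 12 empty => index 12.
Insert 831: h=12, h2=4, slot 12 occupied => index 3.
Insert 926: h=11, h2=3, slot 11 occupied => index 1.
Insert 90: h=12, h2=7, slots 12,6 occupied => index 0.
Insert 246: h=12, h2=7, slots 12,6,0 occupied => index 7.
Insert 617: h=7, h2=6, slots 7,0,6,12 occupied => index 5.
Table: [90, 926, -, 831, -, 617, 686, 246, -, -, -, 393, 714]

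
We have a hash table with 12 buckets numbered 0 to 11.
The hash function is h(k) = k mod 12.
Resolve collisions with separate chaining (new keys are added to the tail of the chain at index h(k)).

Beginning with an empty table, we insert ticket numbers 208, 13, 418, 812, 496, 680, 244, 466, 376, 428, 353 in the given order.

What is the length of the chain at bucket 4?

208 -> bucket 4
13 -> bucket 1
418 -> bucket 10
812 -> bucket 8
496 -> bucket 4 (collision)
680 -> bucket 8 (collision)
244 -> bucket 4 (collision)
466 -> bucket 10 (collision)
376 -> bucket 4 (collision)
428 -> bucket 8 (collision)
353 -> bucket 5
Final buckets:
0: _
1: 13
2: _
3: _
4: 208 -> 496 -> 244 -> 376
5: 353
6: _
7: _
8: 812 -> 680 -> 428
9: _
10: 418 -> 466
11: _

4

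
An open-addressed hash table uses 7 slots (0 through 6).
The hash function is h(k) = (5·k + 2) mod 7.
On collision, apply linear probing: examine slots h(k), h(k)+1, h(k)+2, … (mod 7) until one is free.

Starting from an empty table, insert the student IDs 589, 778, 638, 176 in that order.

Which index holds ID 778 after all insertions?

589 hashes to 0; slot 0 is free => place at 0.
778 hashes to 0; 0 taken => place at 1.
638 hashes to 0; 0,1 taken => place at 2.
176 hashes to 0; 0,1,2 taken => place at 3.
Table: [589, 778, 638, 176, ., ., .]

1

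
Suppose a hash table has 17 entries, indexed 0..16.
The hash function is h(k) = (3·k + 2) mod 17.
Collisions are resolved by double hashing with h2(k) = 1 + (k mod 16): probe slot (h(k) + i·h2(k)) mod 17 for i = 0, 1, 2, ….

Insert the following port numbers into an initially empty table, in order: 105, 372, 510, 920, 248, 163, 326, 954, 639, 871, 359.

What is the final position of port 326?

1

105: h=11 -> slot 11
372: h=13 -> slot 13
510: h=2 -> slot 2
920: h=8 -> slot 8
248: h=15 -> slot 15
163: h=15, h2=4, probe 15,2,6 -> slot 6
326: h=11, h2=7, probe 11,1 -> slot 1
954: h=8, h2=11, probe 8,2,13,7 -> slot 7
639: h=15, h2=16, probe 15,14 -> slot 14
871: h=14, h2=8, probe 14,5 -> slot 5
359: h=8, h2=8, probe 8,16 -> slot 16
Table: [—, 326, 510, —, —, 871, 163, 954, 920, —, —, 105, —, 372, 639, 248, 359]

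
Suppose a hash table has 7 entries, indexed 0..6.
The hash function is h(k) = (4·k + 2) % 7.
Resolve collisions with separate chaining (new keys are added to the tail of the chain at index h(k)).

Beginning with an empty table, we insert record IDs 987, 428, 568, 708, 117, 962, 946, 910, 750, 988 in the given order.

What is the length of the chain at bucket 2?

Insert 987: h=2, bucket 2 empty → new chain.
Insert 428: h=6, bucket 6 empty → new chain.
Insert 568: h=6, bucket 6 nonempty → append to chain.
Insert 708: h=6, bucket 6 nonempty → append to chain.
Insert 117: h=1, bucket 1 empty → new chain.
Insert 962: h=0, bucket 0 empty → new chain.
Insert 946: h=6, bucket 6 nonempty → append to chain.
Insert 910: h=2, bucket 2 nonempty → append to chain.
Insert 750: h=6, bucket 6 nonempty → append to chain.
Insert 988: h=6, bucket 6 nonempty → append to chain.
Final buckets:
0: 962
1: 117
2: 987 -> 910
3: —
4: —
5: —
6: 428 -> 568 -> 708 -> 946 -> 750 -> 988

2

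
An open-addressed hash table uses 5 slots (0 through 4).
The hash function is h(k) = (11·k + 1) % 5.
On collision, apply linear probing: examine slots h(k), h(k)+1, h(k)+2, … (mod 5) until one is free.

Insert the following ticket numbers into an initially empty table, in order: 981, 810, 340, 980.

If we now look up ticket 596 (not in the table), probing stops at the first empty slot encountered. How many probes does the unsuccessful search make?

981: h=2 → slot 2
810: h=1 → slot 1
340: h=1, probe 1,2,3 → slot 3
980: h=1, probe 1,2,3,4 → slot 4
Table: [_, 810, 981, 340, 980]
Lookup 596: h=2, probe 2,3,4,0 → slot 0 empty, not found.

4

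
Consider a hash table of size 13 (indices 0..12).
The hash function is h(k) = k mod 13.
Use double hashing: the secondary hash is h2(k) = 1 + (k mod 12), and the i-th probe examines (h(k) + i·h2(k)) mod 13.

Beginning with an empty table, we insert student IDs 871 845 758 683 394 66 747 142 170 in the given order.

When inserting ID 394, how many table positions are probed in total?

2

871 hashes to 0; slot 0 is free -> place at 0.
845 hashes to 0, h2=6; 0 taken -> place at 6.
758 hashes to 4; slot 4 is free -> place at 4.
683 hashes to 7; slot 7 is free -> place at 7.
394 hashes to 4, h2=11; 4 taken -> place at 2.
66 hashes to 1; slot 1 is free -> place at 1.
747 hashes to 6, h2=4; 6 taken -> place at 10.
142 hashes to 12; slot 12 is free -> place at 12.
170 hashes to 1, h2=3; 1,4,7,10,0 taken -> place at 3.
Table: [871, 66, 394, 170, 758, -, 845, 683, -, -, 747, -, 142]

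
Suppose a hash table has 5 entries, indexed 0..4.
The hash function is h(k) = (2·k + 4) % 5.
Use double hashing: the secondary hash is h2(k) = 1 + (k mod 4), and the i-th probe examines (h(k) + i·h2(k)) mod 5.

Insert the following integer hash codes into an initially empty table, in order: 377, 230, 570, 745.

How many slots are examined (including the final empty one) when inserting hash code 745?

377 hashes to 3; slot 3 is free => place at 3.
230 hashes to 4; slot 4 is free => place at 4.
570 hashes to 4, h2=3; 4 taken => place at 2.
745 hashes to 4, h2=2; 4 taken => place at 1.
Table: [—, 745, 570, 377, 230]

2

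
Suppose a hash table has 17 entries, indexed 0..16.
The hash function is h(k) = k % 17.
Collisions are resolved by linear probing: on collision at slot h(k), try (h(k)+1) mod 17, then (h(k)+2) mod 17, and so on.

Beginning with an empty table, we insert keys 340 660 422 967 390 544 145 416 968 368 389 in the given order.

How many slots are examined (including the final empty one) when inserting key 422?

2

340: h=0 → slot 0
660: h=14 → slot 14
422: h=14, probe 14,15 → slot 15
967: h=15, probe 15,16 → slot 16
390: h=16, probe 16,0,1 → slot 1
544: h=0, probe 0,1,2 → slot 2
145: h=9 → slot 9
416: h=8 → slot 8
968: h=16, probe 16,0,1,2,3 → slot 3
368: h=11 → slot 11
389: h=15, probe 15,16,0,1,2,3,4 → slot 4
Table: [340, 390, 544, 968, 389, ∅, ∅, ∅, 416, 145, ∅, 368, ∅, ∅, 660, 422, 967]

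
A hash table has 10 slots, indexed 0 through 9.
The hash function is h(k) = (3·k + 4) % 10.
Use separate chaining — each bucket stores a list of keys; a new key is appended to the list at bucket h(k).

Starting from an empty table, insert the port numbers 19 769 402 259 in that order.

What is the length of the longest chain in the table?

3

19 -> bucket 1
769 -> bucket 1 (collision)
402 -> bucket 0
259 -> bucket 1 (collision)
Final buckets:
0: 402
1: 19 -> 769 -> 259
2: ∅
3: ∅
4: ∅
5: ∅
6: ∅
7: ∅
8: ∅
9: ∅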